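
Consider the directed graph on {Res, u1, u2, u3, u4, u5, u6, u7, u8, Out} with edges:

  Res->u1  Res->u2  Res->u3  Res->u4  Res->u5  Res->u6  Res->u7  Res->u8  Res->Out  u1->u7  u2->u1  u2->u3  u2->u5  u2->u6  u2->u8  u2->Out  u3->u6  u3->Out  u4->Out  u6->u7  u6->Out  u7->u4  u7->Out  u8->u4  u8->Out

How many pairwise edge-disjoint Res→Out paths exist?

Assign every edge capacity 1; by Menger, the answer equals the max flow.
Path Res→Out (+1); total 1.
Path Res→u2→Out (+1); total 2.
Path Res→u3→Out (+1); total 3.
Path Res→u4→Out (+1); total 4.
Path Res→u6→Out (+1); total 5.
Path Res→u7→Out (+1); total 6.
Path Res→u8→Out (+1); total 7.
No residual Res→Out path; max flow = 7.
Certifying cut of size 7: {Res→Out, Res→u2, Res→u3, Res→u6, Res→u8, u4→Out, u7→Out}.

7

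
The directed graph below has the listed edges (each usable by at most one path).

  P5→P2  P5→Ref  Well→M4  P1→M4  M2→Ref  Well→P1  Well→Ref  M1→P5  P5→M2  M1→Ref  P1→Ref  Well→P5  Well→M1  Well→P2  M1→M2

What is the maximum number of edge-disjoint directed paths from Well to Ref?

Assign every edge capacity 1; by Menger, the answer equals the max flow.
Path Well→Ref (+1); total 1.
Path Well→P1→Ref (+1); total 2.
Path Well→M1→Ref (+1); total 3.
Path Well→P5→Ref (+1); total 4.
No residual Well→Ref path; max flow = 4.
Certifying cut of size 4: {Well→M1, Well→P1, Well→P5, Well→Ref}.

4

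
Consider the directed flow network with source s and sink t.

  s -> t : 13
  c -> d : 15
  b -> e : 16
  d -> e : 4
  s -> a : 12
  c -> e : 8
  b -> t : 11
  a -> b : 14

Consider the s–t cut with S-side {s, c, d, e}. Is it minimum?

No — its capacity is 25, but the minimum cut has capacity 24.

Given cut capacity: 12 + 13 = 25.
Augment s→t: bottleneck 13, flow now 13.
Augment s→a→b→t: bottleneck 11, flow now 24.
No augmenting path remains; maximum flow = 24.
In the residual graph, reachable from s: {s, a, b, e}.
Min-cut edges: s→t (13), b→t (11); capacity 13 + 11 = 24.
Cut capacity 25 exceeds the max flow 24, so it is not minimum.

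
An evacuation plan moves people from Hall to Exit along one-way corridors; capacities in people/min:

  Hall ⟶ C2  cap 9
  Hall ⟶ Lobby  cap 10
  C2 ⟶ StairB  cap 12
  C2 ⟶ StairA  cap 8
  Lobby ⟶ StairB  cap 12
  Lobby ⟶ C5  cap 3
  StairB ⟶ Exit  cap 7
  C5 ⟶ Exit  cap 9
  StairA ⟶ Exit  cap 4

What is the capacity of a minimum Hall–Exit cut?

14

Augment Hall→C2→StairB→Exit: bottleneck 7, flow now 7.
Augment Hall→C2→StairA→Exit: bottleneck 2, flow now 9.
Augment Hall→Lobby→C5→Exit: bottleneck 3, flow now 12.
Augment Hall→Lobby→StairB→C2→StairA→Exit: bottleneck 2, flow now 14. (uses reverse residual edge)
No augmenting path remains; maximum flow = 14.
By max-flow min-cut, the minimum cut capacity equals the max flow.
In the residual graph, reachable from Hall: {Hall, C2, Lobby, StairB, StairA}.
Min-cut edges: Lobby→C5 (3), StairB→Exit (7), StairA→Exit (4); capacity 3 + 7 + 4 = 14.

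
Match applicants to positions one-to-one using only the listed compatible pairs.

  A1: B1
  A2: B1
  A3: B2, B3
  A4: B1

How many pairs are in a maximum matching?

2

Unit-capacity flow: source→left, listed edges, right→sink; max matching = max flow.
Augmenting path A1→B1 (+1); matched 1.
Augmenting path A3→B2 (+1); matched 2.
No augmenting path remains; maximum matching = 2.
König certificate: {A3, B1} is a vertex cover of size 2 (every listed pair touches it), so no matching can be larger.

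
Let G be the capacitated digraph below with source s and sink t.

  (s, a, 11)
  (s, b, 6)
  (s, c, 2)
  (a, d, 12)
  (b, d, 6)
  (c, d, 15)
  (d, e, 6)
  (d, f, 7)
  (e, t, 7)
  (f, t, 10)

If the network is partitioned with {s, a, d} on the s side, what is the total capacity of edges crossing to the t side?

21

Edges leaving {s, a, d}: s→b (6), s→c (2), d→e (6), d→f (7).
Cut capacity = 6 + 2 + 6 + 7 = 21.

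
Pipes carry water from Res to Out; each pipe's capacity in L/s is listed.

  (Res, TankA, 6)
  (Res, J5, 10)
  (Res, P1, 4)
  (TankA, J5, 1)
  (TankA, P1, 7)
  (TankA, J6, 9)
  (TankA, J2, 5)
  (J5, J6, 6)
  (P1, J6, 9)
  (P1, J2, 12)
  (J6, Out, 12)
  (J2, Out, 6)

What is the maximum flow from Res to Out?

16

Augment Res→TankA→J6→Out: bottleneck 6, flow now 6.
Augment Res→J5→J6→Out: bottleneck 6, flow now 12.
Augment Res→P1→J2→Out: bottleneck 4, flow now 16.
No augmenting path remains; maximum flow = 16.
In the residual graph, reachable from Res: {Res, J5}.
Min-cut edges: Res→TankA (6), Res→P1 (4), J5→J6 (6); capacity 6 + 4 + 6 = 16.
This cut is saturated, so no flow can exceed 16.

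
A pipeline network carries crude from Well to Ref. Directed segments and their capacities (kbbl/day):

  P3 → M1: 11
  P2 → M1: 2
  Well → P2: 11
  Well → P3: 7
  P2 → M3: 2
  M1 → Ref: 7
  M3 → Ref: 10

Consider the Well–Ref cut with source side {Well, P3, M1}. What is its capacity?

18

Edges leaving {Well, P3, M1}: Well→P2 (11), M1→Ref (7).
Cut capacity = 11 + 7 = 18.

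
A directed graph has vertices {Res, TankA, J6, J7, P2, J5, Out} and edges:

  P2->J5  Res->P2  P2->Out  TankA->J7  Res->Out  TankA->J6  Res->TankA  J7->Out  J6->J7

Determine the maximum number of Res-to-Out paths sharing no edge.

3

Assign every edge capacity 1; by Menger, the answer equals the max flow.
Path Res→Out (+1); total 1.
Path Res→P2→Out (+1); total 2.
Path Res→TankA→J7→Out (+1); total 3.
No residual Res→Out path; max flow = 3.
Certifying cut of size 3: {Res→Out, Res→P2, Res→TankA}.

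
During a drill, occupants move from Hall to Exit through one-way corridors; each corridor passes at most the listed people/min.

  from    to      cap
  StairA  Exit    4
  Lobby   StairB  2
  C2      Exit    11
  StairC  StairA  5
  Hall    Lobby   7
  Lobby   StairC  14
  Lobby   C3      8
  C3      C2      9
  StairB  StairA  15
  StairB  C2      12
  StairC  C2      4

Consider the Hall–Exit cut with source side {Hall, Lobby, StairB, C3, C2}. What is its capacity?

40

Edges leaving {Hall, Lobby, StairB, C3, C2}: Lobby→StairC (14), StairB→StairA (15), C2→Exit (11).
Cut capacity = 14 + 15 + 11 = 40.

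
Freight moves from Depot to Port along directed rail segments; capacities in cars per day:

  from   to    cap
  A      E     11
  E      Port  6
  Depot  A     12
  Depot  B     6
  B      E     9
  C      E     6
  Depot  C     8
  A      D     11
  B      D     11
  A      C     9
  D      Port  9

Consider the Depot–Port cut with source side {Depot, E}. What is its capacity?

32

Edges leaving {Depot, E}: Depot→A (12), Depot→B (6), Depot→C (8), E→Port (6).
Cut capacity = 12 + 6 + 8 + 6 = 32.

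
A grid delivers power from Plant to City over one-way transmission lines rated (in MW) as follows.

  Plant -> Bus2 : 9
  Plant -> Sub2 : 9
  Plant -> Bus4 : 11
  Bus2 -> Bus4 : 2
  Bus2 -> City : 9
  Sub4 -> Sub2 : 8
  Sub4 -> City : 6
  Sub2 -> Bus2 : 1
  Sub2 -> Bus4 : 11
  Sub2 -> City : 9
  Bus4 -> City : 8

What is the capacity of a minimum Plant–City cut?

26

Augment Plant→Bus2→City: bottleneck 9, flow now 9.
Augment Plant→Sub2→City: bottleneck 9, flow now 18.
Augment Plant→Bus4→City: bottleneck 8, flow now 26.
No augmenting path remains; maximum flow = 26.
By max-flow min-cut, the minimum cut capacity equals the max flow.
In the residual graph, reachable from Plant: {Plant, Bus4}.
Min-cut edges: Plant→Bus2 (9), Plant→Sub2 (9), Bus4→City (8); capacity 9 + 9 + 8 = 26.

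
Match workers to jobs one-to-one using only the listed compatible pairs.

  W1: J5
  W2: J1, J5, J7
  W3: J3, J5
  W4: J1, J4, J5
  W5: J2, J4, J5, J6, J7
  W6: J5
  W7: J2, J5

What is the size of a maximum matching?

6

Unit-capacity flow: source→left, listed edges, right→sink; max matching = max flow.
Augmenting path W1→J5 (+1); matched 1.
Augmenting path W2→J1 (+1); matched 2.
Augmenting path W3→J3 (+1); matched 3.
Augmenting path W4→J4 (+1); matched 4.
Augmenting path W5→J2 (+1); matched 5.
Augmenting path W7→J2→W5→J6 (+1); matched 6.
No augmenting path remains; maximum matching = 6.
König certificate: {W2, W3, W4, W5, W7, J5} is a vertex cover of size 6 (every listed pair touches it), so no matching can be larger.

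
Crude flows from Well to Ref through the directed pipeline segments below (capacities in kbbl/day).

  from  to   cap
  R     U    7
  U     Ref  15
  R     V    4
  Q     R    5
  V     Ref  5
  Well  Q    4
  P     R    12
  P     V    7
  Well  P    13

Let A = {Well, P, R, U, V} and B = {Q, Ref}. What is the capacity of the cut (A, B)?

Edges leaving {Well, P, R, U, V}: Well→Q (4), U→Ref (15), V→Ref (5).
Cut capacity = 4 + 15 + 5 = 24.

24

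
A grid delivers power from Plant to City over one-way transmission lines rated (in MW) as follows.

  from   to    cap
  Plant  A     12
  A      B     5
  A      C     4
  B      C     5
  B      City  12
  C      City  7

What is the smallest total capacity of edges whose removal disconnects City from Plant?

Augment Plant→A→B→City: bottleneck 5, flow now 5.
Augment Plant→A→C→City: bottleneck 4, flow now 9.
No augmenting path remains; maximum flow = 9.
By max-flow min-cut, the minimum cut capacity equals the max flow.
In the residual graph, reachable from Plant: {Plant, A}.
Min-cut edges: A→B (5), A→C (4); capacity 5 + 4 = 9.

9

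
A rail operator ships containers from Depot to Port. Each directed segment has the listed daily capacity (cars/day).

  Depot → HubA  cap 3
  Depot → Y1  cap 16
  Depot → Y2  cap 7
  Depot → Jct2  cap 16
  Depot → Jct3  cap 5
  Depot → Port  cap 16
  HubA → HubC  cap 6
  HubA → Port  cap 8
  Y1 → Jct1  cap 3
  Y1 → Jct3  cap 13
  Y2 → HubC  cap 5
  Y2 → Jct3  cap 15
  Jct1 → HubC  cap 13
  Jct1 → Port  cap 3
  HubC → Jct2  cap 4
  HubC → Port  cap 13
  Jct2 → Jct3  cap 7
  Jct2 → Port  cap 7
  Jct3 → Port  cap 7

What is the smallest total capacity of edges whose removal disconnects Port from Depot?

Augment Depot→Port: bottleneck 16, flow now 16.
Augment Depot→HubA→Port: bottleneck 3, flow now 19.
Augment Depot→Jct2→Port: bottleneck 7, flow now 26.
Augment Depot→Jct3→Port: bottleneck 5, flow now 31.
Augment Depot→Y1→Jct1→Port: bottleneck 3, flow now 34.
Augment Depot→Y1→Jct3→Port: bottleneck 2, flow now 36.
Augment Depot→Y2→HubC→Port: bottleneck 5, flow now 41.
No augmenting path remains; maximum flow = 41.
By max-flow min-cut, the minimum cut capacity equals the max flow.
In the residual graph, reachable from Depot: {Depot, Y1, Y2, Jct2, Jct3}.
Min-cut edges: Depot→HubA (3), Depot→Port (16), Y1→Jct1 (3), Y2→HubC (5), Jct2→Port (7), Jct3→Port (7); capacity 3 + 16 + 3 + 5 + 7 + 7 = 41.

41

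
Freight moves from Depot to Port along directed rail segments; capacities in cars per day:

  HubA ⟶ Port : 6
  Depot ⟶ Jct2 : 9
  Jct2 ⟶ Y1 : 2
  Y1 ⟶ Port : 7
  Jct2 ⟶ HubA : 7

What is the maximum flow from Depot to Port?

8

Augment Depot→Jct2→Y1→Port: bottleneck 2, flow now 2.
Augment Depot→Jct2→HubA→Port: bottleneck 6, flow now 8.
No augmenting path remains; maximum flow = 8.
In the residual graph, reachable from Depot: {Depot, Jct2, HubA}.
Min-cut edges: Jct2→Y1 (2), HubA→Port (6); capacity 2 + 6 = 8.
This cut is saturated, so no flow can exceed 8.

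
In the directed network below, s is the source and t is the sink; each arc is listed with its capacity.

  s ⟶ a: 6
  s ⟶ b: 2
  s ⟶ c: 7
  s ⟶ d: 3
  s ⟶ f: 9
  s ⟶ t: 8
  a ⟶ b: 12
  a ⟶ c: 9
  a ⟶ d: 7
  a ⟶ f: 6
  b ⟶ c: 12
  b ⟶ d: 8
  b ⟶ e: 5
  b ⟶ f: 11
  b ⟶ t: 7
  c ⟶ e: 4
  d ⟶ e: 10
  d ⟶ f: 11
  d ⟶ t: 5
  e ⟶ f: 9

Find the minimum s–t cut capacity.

Augment s→t: bottleneck 8, flow now 8.
Augment s→b→t: bottleneck 2, flow now 10.
Augment s→d→t: bottleneck 3, flow now 13.
Augment s→a→b→t: bottleneck 5, flow now 18.
Augment s→a→d→t: bottleneck 1, flow now 19.
No augmenting path remains; maximum flow = 19.
By max-flow min-cut, the minimum cut capacity equals the max flow.
In the residual graph, reachable from s: {s, c, e, f}.
Min-cut edges: s→a (6), s→b (2), s→d (3), s→t (8); capacity 6 + 2 + 3 + 8 = 19.

19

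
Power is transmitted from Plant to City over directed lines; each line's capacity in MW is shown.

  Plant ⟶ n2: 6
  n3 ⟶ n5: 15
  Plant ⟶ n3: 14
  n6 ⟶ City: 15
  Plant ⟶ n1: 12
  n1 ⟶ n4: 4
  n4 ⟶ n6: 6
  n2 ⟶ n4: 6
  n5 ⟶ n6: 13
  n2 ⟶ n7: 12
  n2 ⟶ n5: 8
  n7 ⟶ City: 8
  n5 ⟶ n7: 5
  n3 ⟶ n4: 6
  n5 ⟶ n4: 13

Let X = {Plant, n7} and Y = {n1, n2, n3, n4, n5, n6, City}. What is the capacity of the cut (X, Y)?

40

Edges leaving {Plant, n7}: Plant→n1 (12), Plant→n2 (6), Plant→n3 (14), n7→City (8).
Cut capacity = 12 + 6 + 14 + 8 = 40.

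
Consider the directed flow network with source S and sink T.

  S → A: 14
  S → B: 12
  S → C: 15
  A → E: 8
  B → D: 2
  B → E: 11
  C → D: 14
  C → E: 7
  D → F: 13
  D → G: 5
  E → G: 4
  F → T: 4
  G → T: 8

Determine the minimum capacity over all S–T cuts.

Augment S→A→E→G→T: bottleneck 4, flow now 4.
Augment S→B→D→F→T: bottleneck 2, flow now 6.
Augment S→C→D→F→T: bottleneck 2, flow now 8.
Augment S→C→D→G→T: bottleneck 4, flow now 12.
No augmenting path remains; maximum flow = 12.
By max-flow min-cut, the minimum cut capacity equals the max flow.
In the residual graph, reachable from S: {S, A, B, C, D, E, F, G}.
Min-cut edges: F→T (4), G→T (8); capacity 4 + 8 = 12.

12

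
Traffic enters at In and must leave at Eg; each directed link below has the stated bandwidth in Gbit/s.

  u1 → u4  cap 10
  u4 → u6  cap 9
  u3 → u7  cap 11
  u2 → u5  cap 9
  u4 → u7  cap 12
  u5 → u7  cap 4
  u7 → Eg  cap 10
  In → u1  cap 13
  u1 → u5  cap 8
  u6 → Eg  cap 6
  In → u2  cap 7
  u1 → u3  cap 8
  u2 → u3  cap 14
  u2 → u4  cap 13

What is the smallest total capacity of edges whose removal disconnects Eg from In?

16

Augment In→u1→u3→u7→Eg: bottleneck 8, flow now 8.
Augment In→u1→u4→u6→Eg: bottleneck 5, flow now 13.
Augment In→u2→u3→u7→Eg: bottleneck 2, flow now 15.
Augment In→u2→u4→u6→Eg: bottleneck 1, flow now 16.
No augmenting path remains; maximum flow = 16.
By max-flow min-cut, the minimum cut capacity equals the max flow.
In the residual graph, reachable from In: {In, u1, u2, u3, u4, u5, u6, u7}.
Min-cut edges: u6→Eg (6), u7→Eg (10); capacity 6 + 10 = 16.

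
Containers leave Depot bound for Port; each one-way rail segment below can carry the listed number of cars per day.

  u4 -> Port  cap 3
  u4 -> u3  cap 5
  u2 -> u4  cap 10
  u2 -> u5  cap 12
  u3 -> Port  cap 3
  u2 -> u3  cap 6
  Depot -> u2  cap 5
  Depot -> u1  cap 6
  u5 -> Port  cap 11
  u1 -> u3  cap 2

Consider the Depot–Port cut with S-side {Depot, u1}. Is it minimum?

Yes — it is a minimum cut (capacity 7).

Given cut capacity: 5 + 2 = 7.
Augment Depot→u1→u3→Port: bottleneck 2, flow now 2.
Augment Depot→u2→u3→Port: bottleneck 1, flow now 3.
Augment Depot→u2→u4→Port: bottleneck 3, flow now 6.
Augment Depot→u2→u5→Port: bottleneck 1, flow now 7.
No augmenting path remains; maximum flow = 7.
Cut capacity 7 equals the max flow, so it is a minimum cut.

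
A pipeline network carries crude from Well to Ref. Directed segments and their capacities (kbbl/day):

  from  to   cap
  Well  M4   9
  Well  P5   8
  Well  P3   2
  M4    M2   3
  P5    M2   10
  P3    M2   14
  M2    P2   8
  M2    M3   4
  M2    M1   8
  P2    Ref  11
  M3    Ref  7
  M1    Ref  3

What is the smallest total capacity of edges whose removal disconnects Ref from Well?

13

Augment Well→M4→M2→P2→Ref: bottleneck 3, flow now 3.
Augment Well→P5→M2→P2→Ref: bottleneck 5, flow now 8.
Augment Well→P5→M2→M3→Ref: bottleneck 3, flow now 11.
Augment Well→P3→M2→M3→Ref: bottleneck 1, flow now 12.
Augment Well→P3→M2→M1→Ref: bottleneck 1, flow now 13.
No augmenting path remains; maximum flow = 13.
By max-flow min-cut, the minimum cut capacity equals the max flow.
In the residual graph, reachable from Well: {Well, M4}.
Min-cut edges: Well→P5 (8), Well→P3 (2), M4→M2 (3); capacity 8 + 2 + 3 = 13.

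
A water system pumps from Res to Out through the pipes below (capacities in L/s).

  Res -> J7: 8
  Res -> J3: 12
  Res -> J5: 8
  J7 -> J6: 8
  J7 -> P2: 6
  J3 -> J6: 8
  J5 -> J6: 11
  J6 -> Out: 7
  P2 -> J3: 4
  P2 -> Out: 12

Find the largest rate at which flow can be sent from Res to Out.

Augment Res→J7→J6→Out: bottleneck 7, flow now 7.
Augment Res→J7→P2→Out: bottleneck 1, flow now 8.
Augment Res→J3→J6→J7→P2→Out: bottleneck 5, flow now 13. (uses reverse residual edge)
No augmenting path remains; maximum flow = 13.
In the residual graph, reachable from Res: {Res, J7, J3, J5, J6}.
Min-cut edges: J7→P2 (6), J6→Out (7); capacity 6 + 7 = 13.
This cut is saturated, so no flow can exceed 13.

13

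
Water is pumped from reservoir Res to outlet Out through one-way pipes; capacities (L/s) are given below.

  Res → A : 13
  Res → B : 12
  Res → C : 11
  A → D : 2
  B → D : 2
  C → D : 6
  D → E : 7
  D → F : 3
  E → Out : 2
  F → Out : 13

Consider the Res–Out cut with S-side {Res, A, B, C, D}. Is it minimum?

No — its capacity is 10, but the minimum cut has capacity 5.

Given cut capacity: 7 + 3 = 10.
Augment Res→A→D→E→Out: bottleneck 2, flow now 2.
Augment Res→B→D→F→Out: bottleneck 2, flow now 4.
Augment Res→C→D→F→Out: bottleneck 1, flow now 5.
No augmenting path remains; maximum flow = 5.
In the residual graph, reachable from Res: {Res, A, B, C, D, E}.
Min-cut edges: D→F (3), E→Out (2); capacity 3 + 2 = 5.
Cut capacity 10 exceeds the max flow 5, so it is not minimum.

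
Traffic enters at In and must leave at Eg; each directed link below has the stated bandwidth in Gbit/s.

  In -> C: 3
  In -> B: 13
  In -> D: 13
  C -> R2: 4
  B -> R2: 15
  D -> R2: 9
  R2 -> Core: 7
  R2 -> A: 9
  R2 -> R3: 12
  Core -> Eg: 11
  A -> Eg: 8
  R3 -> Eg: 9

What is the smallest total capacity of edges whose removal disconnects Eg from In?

24

Augment In→C→R2→Core→Eg: bottleneck 3, flow now 3.
Augment In→B→R2→Core→Eg: bottleneck 4, flow now 7.
Augment In→B→R2→A→Eg: bottleneck 8, flow now 15.
Augment In→B→R2→R3→Eg: bottleneck 1, flow now 16.
Augment In→D→R2→R3→Eg: bottleneck 8, flow now 24.
No augmenting path remains; maximum flow = 24.
By max-flow min-cut, the minimum cut capacity equals the max flow.
In the residual graph, reachable from In: {In, C, B, D, R2, A, R3}.
Min-cut edges: R2→Core (7), A→Eg (8), R3→Eg (9); capacity 7 + 8 + 9 = 24.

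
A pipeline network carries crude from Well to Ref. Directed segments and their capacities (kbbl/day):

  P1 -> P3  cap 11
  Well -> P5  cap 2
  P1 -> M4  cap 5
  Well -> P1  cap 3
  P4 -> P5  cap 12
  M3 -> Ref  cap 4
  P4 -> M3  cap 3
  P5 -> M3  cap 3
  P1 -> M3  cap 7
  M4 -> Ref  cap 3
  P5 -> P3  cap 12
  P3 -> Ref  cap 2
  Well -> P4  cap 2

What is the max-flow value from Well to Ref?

7

Augment Well→P4→M3→Ref: bottleneck 2, flow now 2.
Augment Well→P5→M3→Ref: bottleneck 2, flow now 4.
Augment Well→P1→M4→Ref: bottleneck 3, flow now 7.
No augmenting path remains; maximum flow = 7.
In the residual graph, reachable from Well: {Well}.
Min-cut edges: Well→P4 (2), Well→P5 (2), Well→P1 (3); capacity 2 + 2 + 3 = 7.
This cut is saturated, so no flow can exceed 7.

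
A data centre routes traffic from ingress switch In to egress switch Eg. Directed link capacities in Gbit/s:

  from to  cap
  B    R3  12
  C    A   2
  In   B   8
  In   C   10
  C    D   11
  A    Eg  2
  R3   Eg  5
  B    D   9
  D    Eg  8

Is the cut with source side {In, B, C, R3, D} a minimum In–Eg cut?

Given cut capacity: 2 + 5 + 8 = 15.
Augment In→B→R3→Eg: bottleneck 5, flow now 5.
Augment In→B→D→Eg: bottleneck 3, flow now 8.
Augment In→C→A→Eg: bottleneck 2, flow now 10.
Augment In→C→D→Eg: bottleneck 5, flow now 15.
No augmenting path remains; maximum flow = 15.
Cut capacity 15 equals the max flow, so it is a minimum cut.

Yes — it is a minimum cut (capacity 15).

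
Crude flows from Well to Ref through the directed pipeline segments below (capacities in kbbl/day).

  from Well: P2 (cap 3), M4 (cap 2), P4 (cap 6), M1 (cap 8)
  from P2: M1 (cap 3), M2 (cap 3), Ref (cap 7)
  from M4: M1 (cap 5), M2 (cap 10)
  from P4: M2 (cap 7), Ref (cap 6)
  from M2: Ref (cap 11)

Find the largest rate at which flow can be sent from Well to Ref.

11

Augment Well→P2→Ref: bottleneck 3, flow now 3.
Augment Well→P4→Ref: bottleneck 6, flow now 9.
Augment Well→M4→M2→Ref: bottleneck 2, flow now 11.
No augmenting path remains; maximum flow = 11.
In the residual graph, reachable from Well: {Well, M1}.
Min-cut edges: Well→P2 (3), Well→M4 (2), Well→P4 (6); capacity 3 + 2 + 6 = 11.
This cut is saturated, so no flow can exceed 11.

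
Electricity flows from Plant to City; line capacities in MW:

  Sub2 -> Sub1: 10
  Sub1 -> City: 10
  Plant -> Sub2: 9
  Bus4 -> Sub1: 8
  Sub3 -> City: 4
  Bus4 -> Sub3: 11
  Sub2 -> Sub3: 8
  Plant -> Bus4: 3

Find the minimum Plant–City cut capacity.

Augment Plant→Sub2→Sub3→City: bottleneck 4, flow now 4.
Augment Plant→Sub2→Sub1→City: bottleneck 5, flow now 9.
Augment Plant→Bus4→Sub1→City: bottleneck 3, flow now 12.
No augmenting path remains; maximum flow = 12.
By max-flow min-cut, the minimum cut capacity equals the max flow.
In the residual graph, reachable from Plant: {Plant}.
Min-cut edges: Plant→Sub2 (9), Plant→Bus4 (3); capacity 9 + 3 = 12.

12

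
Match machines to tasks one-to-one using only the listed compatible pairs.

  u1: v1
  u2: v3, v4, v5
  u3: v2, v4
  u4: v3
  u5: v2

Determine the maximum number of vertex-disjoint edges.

Unit-capacity flow: source→left, listed edges, right→sink; max matching = max flow.
Augmenting path u1→v1 (+1); matched 1.
Augmenting path u2→v3 (+1); matched 2.
Augmenting path u3→v2 (+1); matched 3.
Augmenting path u4→v3→u2→v4 (+1); matched 4.
Augmenting path u5→v2→u3→v4→u2→v5 (+1); matched 5.
No augmenting path remains; maximum matching = 5.
König certificate: {u1, u2, u3, u4, u5} is a vertex cover of size 5 (every listed pair touches it), so no matching can be larger.

5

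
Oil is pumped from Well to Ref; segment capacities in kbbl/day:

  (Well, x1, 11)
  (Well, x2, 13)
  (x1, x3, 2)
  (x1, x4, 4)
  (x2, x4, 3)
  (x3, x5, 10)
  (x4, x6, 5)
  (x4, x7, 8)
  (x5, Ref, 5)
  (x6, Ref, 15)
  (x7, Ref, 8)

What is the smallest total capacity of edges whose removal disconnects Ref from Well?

9

Augment Well→x1→x3→x5→Ref: bottleneck 2, flow now 2.
Augment Well→x1→x4→x6→Ref: bottleneck 4, flow now 6.
Augment Well→x2→x4→x6→Ref: bottleneck 1, flow now 7.
Augment Well→x2→x4→x7→Ref: bottleneck 2, flow now 9.
No augmenting path remains; maximum flow = 9.
By max-flow min-cut, the minimum cut capacity equals the max flow.
In the residual graph, reachable from Well: {Well, x1, x2}.
Min-cut edges: x1→x3 (2), x1→x4 (4), x2→x4 (3); capacity 2 + 4 + 3 = 9.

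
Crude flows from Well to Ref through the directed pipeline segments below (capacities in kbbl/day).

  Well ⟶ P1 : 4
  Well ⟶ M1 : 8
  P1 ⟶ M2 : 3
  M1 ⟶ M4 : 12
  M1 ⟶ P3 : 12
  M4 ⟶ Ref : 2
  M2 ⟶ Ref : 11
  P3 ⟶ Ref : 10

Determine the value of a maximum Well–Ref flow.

11

Augment Well→P1→M2→Ref: bottleneck 3, flow now 3.
Augment Well→M1→M4→Ref: bottleneck 2, flow now 5.
Augment Well→M1→P3→Ref: bottleneck 6, flow now 11.
No augmenting path remains; maximum flow = 11.
In the residual graph, reachable from Well: {Well, P1}.
Min-cut edges: Well→M1 (8), P1→M2 (3); capacity 8 + 3 = 11.
This cut is saturated, so no flow can exceed 11.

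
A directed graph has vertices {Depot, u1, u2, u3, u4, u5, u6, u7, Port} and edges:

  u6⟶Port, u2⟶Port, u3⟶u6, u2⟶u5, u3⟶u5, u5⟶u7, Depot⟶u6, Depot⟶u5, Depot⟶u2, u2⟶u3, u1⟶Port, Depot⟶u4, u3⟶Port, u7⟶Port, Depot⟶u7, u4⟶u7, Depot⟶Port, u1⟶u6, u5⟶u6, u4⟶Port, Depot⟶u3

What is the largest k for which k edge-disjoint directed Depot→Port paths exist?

Assign every edge capacity 1; by Menger, the answer equals the max flow.
Path Depot→Port (+1); total 1.
Path Depot→u2→Port (+1); total 2.
Path Depot→u3→Port (+1); total 3.
Path Depot→u4→Port (+1); total 4.
Path Depot→u6→Port (+1); total 5.
Path Depot→u7→Port (+1); total 6.
No residual Depot→Port path; max flow = 6.
Certifying cut of size 6: {Depot→Port, Depot→u2, Depot→u3, Depot→u4, u6→Port, u7→Port}.

6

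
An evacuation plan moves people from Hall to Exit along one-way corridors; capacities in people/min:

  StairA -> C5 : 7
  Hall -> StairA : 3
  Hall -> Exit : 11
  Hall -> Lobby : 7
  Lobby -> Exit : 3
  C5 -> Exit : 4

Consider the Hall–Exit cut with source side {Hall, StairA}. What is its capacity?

Edges leaving {Hall, StairA}: Hall→Lobby (7), Hall→Exit (11), StairA→C5 (7).
Cut capacity = 7 + 11 + 7 = 25.

25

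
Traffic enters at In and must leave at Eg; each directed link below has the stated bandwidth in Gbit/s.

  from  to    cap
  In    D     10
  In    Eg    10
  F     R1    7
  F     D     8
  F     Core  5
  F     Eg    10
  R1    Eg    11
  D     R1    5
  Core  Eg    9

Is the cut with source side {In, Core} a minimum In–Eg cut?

Given cut capacity: 10 + 10 + 9 = 29.
Augment In→Eg: bottleneck 10, flow now 10.
Augment In→D→R1→Eg: bottleneck 5, flow now 15.
No augmenting path remains; maximum flow = 15.
In the residual graph, reachable from In: {In, D}.
Min-cut edges: In→Eg (10), D→R1 (5); capacity 10 + 5 = 15.
Cut capacity 29 exceeds the max flow 15, so it is not minimum.

No — its capacity is 29, but the minimum cut has capacity 15.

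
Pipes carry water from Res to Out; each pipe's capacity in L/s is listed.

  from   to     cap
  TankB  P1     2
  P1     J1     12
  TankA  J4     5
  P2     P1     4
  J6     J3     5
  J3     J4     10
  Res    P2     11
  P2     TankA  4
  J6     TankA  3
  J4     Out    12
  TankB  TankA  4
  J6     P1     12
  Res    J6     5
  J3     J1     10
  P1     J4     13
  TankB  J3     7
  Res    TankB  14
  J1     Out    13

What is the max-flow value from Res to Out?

Augment Res→P2→TankA→J4→Out: bottleneck 4, flow now 4.
Augment Res→P2→P1→J1→Out: bottleneck 4, flow now 8.
Augment Res→J6→TankA→J4→Out: bottleneck 1, flow now 9.
Augment Res→J6→P1→J1→Out: bottleneck 4, flow now 13.
Augment Res→TankB→P1→J1→Out: bottleneck 2, flow now 15.
Augment Res→TankB→J3→J1→Out: bottleneck 3, flow now 18.
Augment Res→TankB→J3→J4→Out: bottleneck 4, flow now 22.
Augment Res→TankB→TankA→J6→P1→J4→Out: bottleneck 1, flow now 23. (uses reverse residual edge)
No augmenting path remains; maximum flow = 23.
In the residual graph, reachable from Res: {Res, P2, TankB, TankA}.
Min-cut edges: Res→J6 (5), P2→P1 (4), TankB→P1 (2), TankB→J3 (7), TankA→J4 (5); capacity 5 + 4 + 2 + 7 + 5 = 23.
This cut is saturated, so no flow can exceed 23.

23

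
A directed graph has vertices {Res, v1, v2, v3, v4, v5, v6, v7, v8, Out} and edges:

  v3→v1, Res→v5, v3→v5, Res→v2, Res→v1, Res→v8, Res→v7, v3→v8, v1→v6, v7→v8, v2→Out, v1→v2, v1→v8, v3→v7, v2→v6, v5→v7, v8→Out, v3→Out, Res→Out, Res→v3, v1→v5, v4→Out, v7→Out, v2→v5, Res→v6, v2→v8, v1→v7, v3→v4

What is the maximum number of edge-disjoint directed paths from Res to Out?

Assign every edge capacity 1; by Menger, the answer equals the max flow.
Path Res→Out (+1); total 1.
Path Res→v2→Out (+1); total 2.
Path Res→v3→Out (+1); total 3.
Path Res→v7→Out (+1); total 4.
Path Res→v8→Out (+1); total 5.
No residual Res→Out path; max flow = 5.
Certifying cut of size 5: {Res→Out, Res→v3, v2→Out, v7→Out, v8→Out}.

5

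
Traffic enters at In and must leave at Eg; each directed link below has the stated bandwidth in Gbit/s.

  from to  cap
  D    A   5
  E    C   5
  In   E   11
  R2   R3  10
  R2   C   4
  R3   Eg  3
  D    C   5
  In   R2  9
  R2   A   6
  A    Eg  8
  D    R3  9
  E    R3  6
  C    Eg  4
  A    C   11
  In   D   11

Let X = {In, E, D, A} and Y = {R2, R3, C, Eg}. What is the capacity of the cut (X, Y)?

Edges leaving {In, E, D, A}: In→R2 (9), E→R3 (6), E→C (5), D→R3 (9), D→C (5), A→C (11), A→Eg (8).
Cut capacity = 9 + 6 + 5 + 9 + 5 + 11 + 8 = 53.

53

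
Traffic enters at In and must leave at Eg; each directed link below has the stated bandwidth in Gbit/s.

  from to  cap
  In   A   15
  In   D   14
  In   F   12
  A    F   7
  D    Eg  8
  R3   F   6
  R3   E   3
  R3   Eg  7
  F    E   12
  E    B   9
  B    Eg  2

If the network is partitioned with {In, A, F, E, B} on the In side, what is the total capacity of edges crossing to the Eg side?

Edges leaving {In, A, F, E, B}: In→D (14), B→Eg (2).
Cut capacity = 14 + 2 = 16.

16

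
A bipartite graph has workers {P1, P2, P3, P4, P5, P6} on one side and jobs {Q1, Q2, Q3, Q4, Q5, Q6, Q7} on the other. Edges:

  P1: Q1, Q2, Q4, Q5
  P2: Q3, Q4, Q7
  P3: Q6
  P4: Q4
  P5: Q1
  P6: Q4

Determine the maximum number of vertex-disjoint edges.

5

Unit-capacity flow: source→left, listed edges, right→sink; max matching = max flow.
Augmenting path P1→Q1 (+1); matched 1.
Augmenting path P2→Q3 (+1); matched 2.
Augmenting path P3→Q6 (+1); matched 3.
Augmenting path P4→Q4 (+1); matched 4.
Augmenting path P5→Q1→P1→Q2 (+1); matched 5.
No augmenting path remains; maximum matching = 5.
König certificate: {P1, P2, P3, P5, Q4} is a vertex cover of size 5 (every listed pair touches it), so no matching can be larger.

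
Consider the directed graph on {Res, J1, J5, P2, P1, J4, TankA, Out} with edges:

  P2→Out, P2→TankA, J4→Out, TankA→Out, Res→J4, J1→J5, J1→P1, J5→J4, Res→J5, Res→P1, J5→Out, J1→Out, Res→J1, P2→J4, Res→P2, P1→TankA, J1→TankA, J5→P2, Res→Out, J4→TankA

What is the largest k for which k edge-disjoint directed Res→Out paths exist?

6

Assign every edge capacity 1; by Menger, the answer equals the max flow.
Path Res→Out (+1); total 1.
Path Res→J1→Out (+1); total 2.
Path Res→J5→Out (+1); total 3.
Path Res→P2→Out (+1); total 4.
Path Res→J4→Out (+1); total 5.
Path Res→P1→TankA→Out (+1); total 6.
No residual Res→Out path; max flow = 6.
Certifying cut of size 6: {Res→J1, Res→J4, Res→J5, Res→Out, Res→P1, Res→P2}.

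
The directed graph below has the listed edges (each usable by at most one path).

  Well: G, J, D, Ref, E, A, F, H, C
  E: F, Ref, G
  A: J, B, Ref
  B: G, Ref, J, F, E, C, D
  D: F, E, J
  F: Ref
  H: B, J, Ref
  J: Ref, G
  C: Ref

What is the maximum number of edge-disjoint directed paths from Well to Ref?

Assign every edge capacity 1; by Menger, the answer equals the max flow.
Path Well→Ref (+1); total 1.
Path Well→A→Ref (+1); total 2.
Path Well→C→Ref (+1); total 3.
Path Well→E→Ref (+1); total 4.
Path Well→F→Ref (+1); total 5.
Path Well→H→Ref (+1); total 6.
Path Well→J→Ref (+1); total 7.
No residual Well→Ref path; max flow = 7.
Certifying cut of size 7: {E→Ref, F→Ref, J→Ref, Well→A, Well→C, Well→H, Well→Ref}.

7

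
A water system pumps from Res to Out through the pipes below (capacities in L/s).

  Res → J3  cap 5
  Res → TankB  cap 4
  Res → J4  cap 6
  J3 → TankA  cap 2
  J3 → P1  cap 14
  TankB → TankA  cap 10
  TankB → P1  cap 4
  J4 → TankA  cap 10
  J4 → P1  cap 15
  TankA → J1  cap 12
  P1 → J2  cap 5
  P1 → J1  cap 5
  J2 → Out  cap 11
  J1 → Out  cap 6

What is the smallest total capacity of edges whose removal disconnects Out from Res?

Augment Res→J3→TankA→J1→Out: bottleneck 2, flow now 2.
Augment Res→J3→P1→J2→Out: bottleneck 3, flow now 5.
Augment Res→TankB→TankA→J1→Out: bottleneck 4, flow now 9.
Augment Res→J4→P1→J2→Out: bottleneck 2, flow now 11.
No augmenting path remains; maximum flow = 11.
By max-flow min-cut, the minimum cut capacity equals the max flow.
In the residual graph, reachable from Res: {Res, J3, TankB, J4, TankA, P1, J1}.
Min-cut edges: P1→J2 (5), J1→Out (6); capacity 5 + 6 = 11.

11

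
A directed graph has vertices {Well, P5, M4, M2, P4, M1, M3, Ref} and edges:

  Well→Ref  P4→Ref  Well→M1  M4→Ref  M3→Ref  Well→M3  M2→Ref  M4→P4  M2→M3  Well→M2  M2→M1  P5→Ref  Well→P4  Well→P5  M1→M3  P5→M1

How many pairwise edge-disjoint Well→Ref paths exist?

Assign every edge capacity 1; by Menger, the answer equals the max flow.
Path Well→Ref (+1); total 1.
Path Well→P5→Ref (+1); total 2.
Path Well→M2→Ref (+1); total 3.
Path Well→P4→Ref (+1); total 4.
Path Well→M3→Ref (+1); total 5.
No residual Well→Ref path; max flow = 5.
Certifying cut of size 5: {M3→Ref, Well→M2, Well→P4, Well→P5, Well→Ref}.

5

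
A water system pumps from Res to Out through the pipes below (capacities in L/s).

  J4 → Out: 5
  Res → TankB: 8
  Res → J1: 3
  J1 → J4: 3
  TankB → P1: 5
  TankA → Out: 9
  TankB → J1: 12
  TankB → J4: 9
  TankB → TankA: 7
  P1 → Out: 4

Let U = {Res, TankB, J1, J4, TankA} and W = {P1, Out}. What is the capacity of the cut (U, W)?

Edges leaving {Res, TankB, J1, J4, TankA}: TankB→P1 (5), J4→Out (5), TankA→Out (9).
Cut capacity = 5 + 5 + 9 = 19.

19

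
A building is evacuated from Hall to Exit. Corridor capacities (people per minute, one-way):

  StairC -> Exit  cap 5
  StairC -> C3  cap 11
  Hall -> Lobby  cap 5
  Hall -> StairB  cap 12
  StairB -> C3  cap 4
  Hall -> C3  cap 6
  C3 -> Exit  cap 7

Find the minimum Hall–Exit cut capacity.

7

Augment Hall→C3→Exit: bottleneck 6, flow now 6.
Augment Hall→StairB→C3→Exit: bottleneck 1, flow now 7.
No augmenting path remains; maximum flow = 7.
By max-flow min-cut, the minimum cut capacity equals the max flow.
In the residual graph, reachable from Hall: {Hall, StairB, Lobby, C3}.
Min-cut edges: C3→Exit (7); capacity 7 = 7.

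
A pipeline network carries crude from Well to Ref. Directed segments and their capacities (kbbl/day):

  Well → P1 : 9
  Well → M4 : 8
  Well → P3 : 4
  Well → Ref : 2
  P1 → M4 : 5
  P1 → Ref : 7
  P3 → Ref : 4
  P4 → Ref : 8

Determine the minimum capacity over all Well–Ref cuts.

13

Augment Well→Ref: bottleneck 2, flow now 2.
Augment Well→P1→Ref: bottleneck 7, flow now 9.
Augment Well→P3→Ref: bottleneck 4, flow now 13.
No augmenting path remains; maximum flow = 13.
By max-flow min-cut, the minimum cut capacity equals the max flow.
In the residual graph, reachable from Well: {Well, P1, M4}.
Min-cut edges: Well→P3 (4), Well→Ref (2), P1→Ref (7); capacity 4 + 2 + 7 = 13.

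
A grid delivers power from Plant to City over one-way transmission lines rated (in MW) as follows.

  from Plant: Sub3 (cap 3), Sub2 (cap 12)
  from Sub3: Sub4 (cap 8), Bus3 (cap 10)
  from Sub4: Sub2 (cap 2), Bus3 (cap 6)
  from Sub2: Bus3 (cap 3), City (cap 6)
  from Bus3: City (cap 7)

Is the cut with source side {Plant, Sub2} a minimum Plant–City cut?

Yes — it is a minimum cut (capacity 12).

Given cut capacity: 3 + 3 + 6 = 12.
Augment Plant→Sub2→City: bottleneck 6, flow now 6.
Augment Plant→Sub3→Bus3→City: bottleneck 3, flow now 9.
Augment Plant→Sub2→Bus3→City: bottleneck 3, flow now 12.
No augmenting path remains; maximum flow = 12.
Cut capacity 12 equals the max flow, so it is a minimum cut.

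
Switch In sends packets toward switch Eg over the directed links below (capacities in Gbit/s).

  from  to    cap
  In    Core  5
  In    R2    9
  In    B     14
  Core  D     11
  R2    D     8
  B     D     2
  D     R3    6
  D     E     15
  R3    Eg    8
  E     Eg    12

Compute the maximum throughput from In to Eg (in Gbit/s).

15

Augment In→Core→D→R3→Eg: bottleneck 5, flow now 5.
Augment In→R2→D→R3→Eg: bottleneck 1, flow now 6.
Augment In→R2→D→E→Eg: bottleneck 7, flow now 13.
Augment In→B→D→E→Eg: bottleneck 2, flow now 15.
No augmenting path remains; maximum flow = 15.
In the residual graph, reachable from In: {In, R2, B}.
Min-cut edges: In→Core (5), R2→D (8), B→D (2); capacity 5 + 8 + 2 = 15.
This cut is saturated, so no flow can exceed 15.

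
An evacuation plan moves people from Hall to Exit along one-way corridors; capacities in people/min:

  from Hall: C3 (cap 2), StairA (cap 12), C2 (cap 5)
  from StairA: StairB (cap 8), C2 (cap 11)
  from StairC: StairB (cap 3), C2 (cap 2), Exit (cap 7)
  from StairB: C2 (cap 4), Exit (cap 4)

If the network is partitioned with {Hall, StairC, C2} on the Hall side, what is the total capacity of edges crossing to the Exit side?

24

Edges leaving {Hall, StairC, C2}: Hall→C3 (2), Hall→StairA (12), StairC→StairB (3), StairC→Exit (7).
Cut capacity = 2 + 12 + 3 + 7 = 24.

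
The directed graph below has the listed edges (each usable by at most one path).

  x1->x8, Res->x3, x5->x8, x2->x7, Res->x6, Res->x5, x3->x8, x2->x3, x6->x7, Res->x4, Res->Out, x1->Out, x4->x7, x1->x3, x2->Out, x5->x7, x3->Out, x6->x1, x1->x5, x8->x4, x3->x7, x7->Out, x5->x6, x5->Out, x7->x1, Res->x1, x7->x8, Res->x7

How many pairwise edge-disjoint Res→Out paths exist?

Assign every edge capacity 1; by Menger, the answer equals the max flow.
Path Res→Out (+1); total 1.
Path Res→x1→Out (+1); total 2.
Path Res→x3→Out (+1); total 3.
Path Res→x5→Out (+1); total 4.
Path Res→x7→Out (+1); total 5.
No residual Res→Out path; max flow = 5.
Certifying cut of size 5: {Res→Out, x1→Out, x3→Out, x5→Out, x7→Out}.

5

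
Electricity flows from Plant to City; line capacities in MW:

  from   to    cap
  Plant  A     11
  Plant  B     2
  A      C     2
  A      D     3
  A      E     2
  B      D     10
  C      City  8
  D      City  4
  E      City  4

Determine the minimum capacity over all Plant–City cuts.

Augment Plant→A→C→City: bottleneck 2, flow now 2.
Augment Plant→A→D→City: bottleneck 3, flow now 5.
Augment Plant→A→E→City: bottleneck 2, flow now 7.
Augment Plant→B→D→City: bottleneck 1, flow now 8.
No augmenting path remains; maximum flow = 8.
By max-flow min-cut, the minimum cut capacity equals the max flow.
In the residual graph, reachable from Plant: {Plant, A, B, D}.
Min-cut edges: A→C (2), A→E (2), D→City (4); capacity 2 + 2 + 4 = 8.

8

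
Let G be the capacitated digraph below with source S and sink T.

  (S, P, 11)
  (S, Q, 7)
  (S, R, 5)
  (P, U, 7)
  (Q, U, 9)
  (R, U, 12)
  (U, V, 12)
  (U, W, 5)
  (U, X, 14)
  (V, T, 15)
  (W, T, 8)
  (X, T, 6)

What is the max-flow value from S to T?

19

Augment S→P→U→V→T: bottleneck 7, flow now 7.
Augment S→Q→U→V→T: bottleneck 5, flow now 12.
Augment S→Q→U→W→T: bottleneck 2, flow now 14.
Augment S→R→U→W→T: bottleneck 3, flow now 17.
Augment S→R→U→X→T: bottleneck 2, flow now 19.
No augmenting path remains; maximum flow = 19.
In the residual graph, reachable from S: {S, P}.
Min-cut edges: S→Q (7), S→R (5), P→U (7); capacity 7 + 5 + 7 = 19.
This cut is saturated, so no flow can exceed 19.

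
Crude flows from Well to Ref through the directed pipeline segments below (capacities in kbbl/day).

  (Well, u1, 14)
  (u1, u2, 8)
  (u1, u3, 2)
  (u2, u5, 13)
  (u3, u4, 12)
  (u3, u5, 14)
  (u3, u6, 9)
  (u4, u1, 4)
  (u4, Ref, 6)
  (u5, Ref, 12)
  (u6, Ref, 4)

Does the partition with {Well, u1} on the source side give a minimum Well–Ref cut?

Yes — it is a minimum cut (capacity 10).

Given cut capacity: 8 + 2 = 10.
Augment Well→u1→u2→u5→Ref: bottleneck 8, flow now 8.
Augment Well→u1→u3→u4→Ref: bottleneck 2, flow now 10.
No augmenting path remains; maximum flow = 10.
Cut capacity 10 equals the max flow, so it is a minimum cut.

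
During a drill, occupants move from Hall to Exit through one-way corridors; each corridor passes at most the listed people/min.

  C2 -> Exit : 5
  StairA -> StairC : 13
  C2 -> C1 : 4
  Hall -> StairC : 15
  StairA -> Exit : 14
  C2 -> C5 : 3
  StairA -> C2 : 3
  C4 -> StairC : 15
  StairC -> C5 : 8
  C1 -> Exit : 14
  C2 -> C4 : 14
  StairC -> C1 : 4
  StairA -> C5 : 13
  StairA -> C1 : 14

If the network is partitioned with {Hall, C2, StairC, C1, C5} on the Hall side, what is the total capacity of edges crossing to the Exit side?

33

Edges leaving {Hall, C2, StairC, C1, C5}: C2→C4 (14), C2→Exit (5), C1→Exit (14).
Cut capacity = 14 + 5 + 14 = 33.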